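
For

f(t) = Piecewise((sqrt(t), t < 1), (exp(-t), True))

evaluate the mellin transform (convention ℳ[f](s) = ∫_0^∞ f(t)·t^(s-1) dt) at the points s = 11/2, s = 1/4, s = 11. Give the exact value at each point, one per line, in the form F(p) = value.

breakpoints 1: one integral from each of the 2 segments
over [0, 1), the kernel integral of sqrt(t) enters the sum
over [1, ∞), the kernel integral of exp(-t) enters the sum

F(11/2) = (E*(16 + 2835*sqrt(pi)*erfc(1)) + 11490)*exp(-1)/96
F(1/4) = uppergamma(1/4, 1) + 4/3
F(11) = 2/23 + 9864101*exp(-1)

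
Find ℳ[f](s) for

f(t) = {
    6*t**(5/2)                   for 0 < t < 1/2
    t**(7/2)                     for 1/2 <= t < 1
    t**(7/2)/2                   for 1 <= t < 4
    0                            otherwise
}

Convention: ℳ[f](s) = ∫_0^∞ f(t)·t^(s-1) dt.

f breaks at 1/2, 1 into 3 integrals to sum
∫ over [0, 1/2) of 6*t**(5/2)·t^(s-1) joins the sum
∫ t**(7/2)·t^(s-1) over [1/2, 1)
∫ over [1, 4) of t**(7/2)/2·t^(s-1) joins the sum

(2048*2**(2*s)*s + 5120*2**(2*s) + 22*2**(1/2 - s)*s + 79*2**(1/2 - s) + 16*s + 40)/(8*(4*s**2 + 24*s + 35))
  Re(s) > -5/2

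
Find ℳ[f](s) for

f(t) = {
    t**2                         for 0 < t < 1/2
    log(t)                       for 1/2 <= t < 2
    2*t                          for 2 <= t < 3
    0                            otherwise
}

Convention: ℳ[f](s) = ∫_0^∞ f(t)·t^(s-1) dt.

integrate the 3 segments split at 1/2, 2, then add the results
between 0 and 1/2 the integrand is t**2·t^(s-1)
over [1/2, 2), the kernel integral of log(t) enters the sum
segment 2 to 3 holds 2*t; add its integral

(-16*2**(2*s)*s**2*(s + 2) + 4*2**(2*s)*s*(s + 1)*(s + 2)*log(2) - 4*2**(2*s)*(s + 1)*(s + 2) + 24*6**s*s**2*(s + 2) + s**2*(s + 1) + 4*s*(s + 1)*(s + 2)*log(2) + 4*(s + 1)*(s + 2))/(4*2**s*s**2*(s + 1)*(s + 2))
  Re(s) > -2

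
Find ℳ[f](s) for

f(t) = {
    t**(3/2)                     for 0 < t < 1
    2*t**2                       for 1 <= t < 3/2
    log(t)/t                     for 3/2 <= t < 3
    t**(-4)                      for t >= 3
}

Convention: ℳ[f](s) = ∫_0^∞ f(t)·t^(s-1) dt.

treat the 4 regions marked off by 1, 3/2, 3 separately and sum
on [0, 1): add ∫ t**(3/2)·t^(s-1) dt
for t in [1, 3/2): the term is ∫ 2*t**2·t^(s-1)
on [3/2, 3) integrate f = log(t)/t against the kernel
∫ over [3, ∞) of t**(-4)·t^(s-1) joins the sum

(324*2**s*(s - 4)*(s + 2)*(s**2 - 2*s + 1) - 324*2**s*(s - 4)*(2*s + 3)*(s**2 - 2*s + 1) - 108*3**s*s*(s - 4)*(s + 2)*(2*s + 3)*log(3) + 108*3**s*s*(s - 4)*(s + 2)*(2*s + 3)*log(2) - 108*3**s*(s - 4)*(s + 2)*(2*s + 3)*log(2) + 108*3**s*(s - 4)*(s + 2)*(2*s + 3) + 108*3**s*(s - 4)*(s + 2)*(2*s + 3)*log(3) + 729*3**s*(s - 4)*(2*s + 3)*(s**2 - 2*s + 1) + 54*6**s*s*(s - 4)*(s + 2)*(2*s + 3)*log(3) - 54*6**s*(s - 4)*(s + 2)*(2*s + 3)*log(3) - 54*6**s*(s - 4)*(s + 2)*(2*s + 3) - 2*6**s*(s + 2)*(2*s + 3)*(s**2 - 2*s + 1))/(162*2**s*(s - 4)*(s + 2)*(2*s + 3)*(s**2 - 2*s + 1))
  -3/2 < Re(s) < 4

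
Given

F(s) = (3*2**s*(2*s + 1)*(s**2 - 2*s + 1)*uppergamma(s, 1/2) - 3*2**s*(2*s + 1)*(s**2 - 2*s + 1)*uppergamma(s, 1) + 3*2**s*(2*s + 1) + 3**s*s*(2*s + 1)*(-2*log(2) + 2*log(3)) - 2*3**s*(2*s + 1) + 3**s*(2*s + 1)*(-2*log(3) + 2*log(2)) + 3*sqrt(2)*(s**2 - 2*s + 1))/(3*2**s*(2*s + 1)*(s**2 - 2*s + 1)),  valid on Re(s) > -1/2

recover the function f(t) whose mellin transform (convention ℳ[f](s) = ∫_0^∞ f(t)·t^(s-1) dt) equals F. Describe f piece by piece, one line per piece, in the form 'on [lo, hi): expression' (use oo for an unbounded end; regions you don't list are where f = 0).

on [0, 1/2): sqrt(t)
on [1/2, 1): exp(-t)
on [1, 3/2): log(t)/t

cuts at 1/2, 1: linearity sums the 3 kernel integrals
on [0, 1/2): add ∫ sqrt(t)·t^(s-1) dt
∫ over [1/2, 1) of exp(-t)·t^(s-1) joins the sum
segment 1 to 3/2 holds log(t)/t; add its integral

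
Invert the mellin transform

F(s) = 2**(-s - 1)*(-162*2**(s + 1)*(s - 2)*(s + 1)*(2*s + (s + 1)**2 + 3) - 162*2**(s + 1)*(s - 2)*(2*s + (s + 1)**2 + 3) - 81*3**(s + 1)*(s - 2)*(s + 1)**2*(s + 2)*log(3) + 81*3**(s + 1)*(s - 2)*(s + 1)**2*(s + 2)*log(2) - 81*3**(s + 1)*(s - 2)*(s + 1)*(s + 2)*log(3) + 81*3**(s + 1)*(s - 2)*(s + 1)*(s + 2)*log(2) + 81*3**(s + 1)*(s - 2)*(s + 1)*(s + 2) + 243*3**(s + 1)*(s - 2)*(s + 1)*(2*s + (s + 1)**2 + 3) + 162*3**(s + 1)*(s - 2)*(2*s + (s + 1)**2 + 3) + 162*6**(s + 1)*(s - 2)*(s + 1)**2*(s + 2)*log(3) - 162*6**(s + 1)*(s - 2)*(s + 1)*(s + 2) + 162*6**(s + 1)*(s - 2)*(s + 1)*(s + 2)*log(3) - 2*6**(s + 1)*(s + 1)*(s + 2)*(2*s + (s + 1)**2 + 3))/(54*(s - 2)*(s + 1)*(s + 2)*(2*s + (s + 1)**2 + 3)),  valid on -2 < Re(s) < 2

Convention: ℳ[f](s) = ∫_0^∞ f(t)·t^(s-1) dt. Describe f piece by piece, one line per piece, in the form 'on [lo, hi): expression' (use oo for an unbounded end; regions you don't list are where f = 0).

remove the shared t-power first: t**(3/2) on [0, 1); sqrt(t)*(t + 3) on [1, 3/2); t**(3/2)*log(t) on [3/2, 3); …
peel off the shared t-power: t on [0, 1); t + 3 on [1, 3/2); t*log(t) on [3/2, 3); …
treat the 4 regions marked off by 1, 3/2, 3 separately and sum
∫ t**2·t^(s-1) over [0, 1)
the [1, 3/2) slice contributes ∫ t*(t + 3)·t^(s-1) dt
segment [3/2, 3) carries t**2*log(t); integrate it
on [3, ∞) integrate f = t**(-2) against the kernel

on [0, 1): t**2
on [1, 3/2): t*(t + 3)
on [3/2, 3): t**2*log(t)
on [3, oo): t**(-2)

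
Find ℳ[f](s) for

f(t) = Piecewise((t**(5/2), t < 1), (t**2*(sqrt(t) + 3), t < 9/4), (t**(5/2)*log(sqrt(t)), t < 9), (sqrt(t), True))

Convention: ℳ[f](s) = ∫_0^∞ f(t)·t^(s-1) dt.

remove the shared t-power first: sqrt(t) on [0, 1); sqrt(t) + 3 on [1, 9/4); sqrt(t)*log(sqrt(t)) on [9/4, 9); …
invert the power substitution to get t on [0, 1); t + 3 on [1, 3/2); t*log(t) on [3/2, 3); …
split f at 1, 9/4, 9: ℳ[f](s) collects 4 kernel integrals
on [0, 1) integrate f = t**(5/2) against the kernel
segment [1, 9/4) carries t**2*(sqrt(t) + 3); integrate it
the [9/4, 9) slice contributes ∫ t**(5/2)*log(sqrt(t))·t^(s-1) dt
[9, ∞) adds the kernel integral of sqrt(t)

2**(-2*s - 4)*(-324*2**(2*s + 4)*(s + 2)*(2*s + 1)*(4*s + 4*(s + 2)**2 + 9) - 162*2**(2*s + 4)*(2*s + 1)*(4*s + 4*(s + 2)**2 + 9) - 324*3**(2*s + 4)*(s + 2)**2*(2*s + 1)*(2*s + 5)*log(3) + 324*3**(2*s + 4)*(s + 2)**2*(2*s + 1)*(2*s + 5)*log(2) - 162*3**(2*s + 4)*(s + 2)*(2*s + 1)*(2*s + 5)*log(3) + 162*3**(2*s + 4)*(s + 2)*(2*s + 1)*(2*s + 5)*log(2) + 162*3**(2*s + 4)*(s + 2)*(2*s + 1)*(2*s + 5) + 486*3**(2*s + 4)*(s + 2)*(2*s + 1)*(4*s + 4*(s + 2)**2 + 9) + 162*3**(2*s + 4)*(2*s + 1)*(4*s + 4*(s + 2)**2 + 9) + 648*6**(2*s + 4)*(s + 2)**2*(2*s + 1)*(2*s + 5)*log(3) - 324*6**(2*s + 4)*(s + 2)*(2*s + 1)*(2*s + 5) + 324*6**(2*s + 4)*(s + 2)*(2*s + 1)*(2*s + 5)*log(3) - 4*6**(2*s + 4)*(s + 2)*(2*s + 5)*(4*s + 4*(s + 2)**2 + 9))/(54*(s + 2)*(2*s + 1)*(2*s + 5)*(4*s + 4*(s + 2)**2 + 9))
  -5/2 < Re(s) < -1/2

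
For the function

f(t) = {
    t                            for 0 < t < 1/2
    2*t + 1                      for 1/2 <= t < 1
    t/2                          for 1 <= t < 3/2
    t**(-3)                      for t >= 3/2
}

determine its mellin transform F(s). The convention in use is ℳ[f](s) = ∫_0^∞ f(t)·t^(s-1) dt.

summing 4 kernel integrals split by 1/2, 1, 3/2 yields ℳ[f](s)
for t in [0, 1/2): the term is ∫ t·t^(s-1)
on [1/2, 1) integrate f = (2*t + 1) against the kernel
on [1, 3/2) integrate f = t/2 against the kernel
∫ over [3/2, ∞) of t**(-3)·t^(s-1) joins the sum

(270*2**s*s**2 - 702*2**s*s - 324*2**s + 49*3**s*s**2 - 275*3**s*s - 162*s**2 + 378*s + 324)/(108*2**s*s*(s**2 - 2*s - 3))
  -1 < Re(s) < 3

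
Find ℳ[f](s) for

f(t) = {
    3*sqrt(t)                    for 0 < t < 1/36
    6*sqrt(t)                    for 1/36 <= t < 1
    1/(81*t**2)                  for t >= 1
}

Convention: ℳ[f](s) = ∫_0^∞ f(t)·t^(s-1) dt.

invert the power substitution to get 3*t on [0, 1/6); 6*t on [1/6, 1); 1/(81*t**4) on [1, ∞)
the common scale on t comes off first: 2*t on [0, 1/4); 4*t on [1/4, 3/2); 1/(16*t**4) on [3/2, ∞)
undo the common scale on t: t on [0, 1/2); 2*t on [1/2, 3); t**(-4) on [3, ∞)
the 3 pieces separated at 1/36, 1 each add one integral
∫ 3*sqrt(t)·t^(s-1) over [0, 1/36)
on [1/36, 1): add ∫ 6*sqrt(t)·t^(s-1) dt
for t in [1, ∞): the term is ∫ 1/(81*t**2)·t^(s-1)

(-36**s*(2*s + 1) + 972*6**(2*s)*(s - 2) - 81*s + 162)/(81*36**s*(s - 2)*(2*s + 1))
  -1/2 < Re(s) < 2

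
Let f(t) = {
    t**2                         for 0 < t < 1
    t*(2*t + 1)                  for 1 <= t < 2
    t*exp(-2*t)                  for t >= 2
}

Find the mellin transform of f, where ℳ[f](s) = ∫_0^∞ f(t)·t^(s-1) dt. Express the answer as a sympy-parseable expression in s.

undo the shared t-power: 1 on [0, 1); (2*t + 1)/t on [1, 2); exp(-2*t)/t on [2, ∞)
peel off the shared t-power: t on [0, 1); 2*t + 1 on [1, 2); exp(-2*t) on [2, ∞)
treat the 3 regions marked off by 1, 2 separately and sum
segment [0, 1) carries t**2; integrate it
piece [1, 2): integrate t*(2*t + 1) against the kernel
over [2, ∞), the kernel integral of t*exp(-2*t) enters the sum

(20*2**(2*s)*(s + 1) + 4*2**(2*s) - 4*2**s*(s + 1) - 2*2**s + (s + 1)*(s + 2)*uppergamma(s + 1, 4))/(2*2**s*(s + 1)*(s + 2))
  Re(s) > -2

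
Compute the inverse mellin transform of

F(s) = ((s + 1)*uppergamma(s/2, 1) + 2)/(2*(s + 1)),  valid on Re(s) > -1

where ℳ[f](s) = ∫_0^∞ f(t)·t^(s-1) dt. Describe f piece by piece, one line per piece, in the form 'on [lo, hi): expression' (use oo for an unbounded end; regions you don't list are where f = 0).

on [0, 1): t
on [1, oo): exp(-t**2)

peel off the power substitution: sqrt(t) on [0, 1); exp(-t) on [1, ∞)
f breaks at 1 into 2 integrals to sum
segment [0, 1) carries t; integrate it
∫ over [1, ∞) of exp(-t**2)·t^(s-1) joins the sum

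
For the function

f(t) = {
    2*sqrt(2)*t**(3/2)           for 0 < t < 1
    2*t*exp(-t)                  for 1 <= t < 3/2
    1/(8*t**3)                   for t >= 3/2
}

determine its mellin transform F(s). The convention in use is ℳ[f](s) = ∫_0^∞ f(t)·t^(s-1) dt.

peel off the common scale on t: t**(3/2) on [0, 2); t*exp(-t/2) on [2, 3); t**(-3) on [3, ∞)
reversing the shared t-power: sqrt(t) on [0, 2); exp(-t/2) on [2, 3); t**(-4) on [3, ∞)
slice at 1, 3/2, transform all 3 pieces, and sum them
over [0, 1), the kernel integral of 2*sqrt(2)*t**(3/2) enters the sum
on [1, 3/2) integrate f = 2*t*exp(-t) against the kernel
[3/2, ∞) adds the kernel integral of 1/(8*t**3)

(54*2**s*(s - 3)*(2*s + 3)*uppergamma(s + 1, 1) - 54*2**s*(s - 3)*(2*s + 3)*uppergamma(s + 1, 3/2) + 108*2**(s + 1/2)*(s - 3) - 3**s*(2*s + 3))/(27*2**s*(s - 3)*(2*s + 3))
  -3/2 < Re(s) < 3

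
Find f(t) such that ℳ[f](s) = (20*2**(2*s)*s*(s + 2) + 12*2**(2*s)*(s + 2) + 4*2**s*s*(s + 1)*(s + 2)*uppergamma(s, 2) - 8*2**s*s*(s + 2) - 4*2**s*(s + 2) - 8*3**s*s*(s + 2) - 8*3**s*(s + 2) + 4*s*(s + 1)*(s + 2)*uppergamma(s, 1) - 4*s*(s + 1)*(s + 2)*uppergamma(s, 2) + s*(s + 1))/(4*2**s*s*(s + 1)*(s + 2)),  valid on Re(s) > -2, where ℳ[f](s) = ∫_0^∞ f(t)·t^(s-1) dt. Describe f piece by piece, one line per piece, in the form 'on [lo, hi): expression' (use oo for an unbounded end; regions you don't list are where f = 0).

breakpoints 1/2, 1, 3/2, 2: one integral from each of the 5 segments
segment 0 to 1/2 holds t**2; add its integral
segment 1/2 to 1 holds exp(-2*t); add its integral
∫ (t + 1)·t^(s-1) over [1, 3/2)
piece [3/2, 2): integrate (t + 3) against the kernel
[2, ∞) adds the kernel integral of exp(-t)

on [0, 1/2): t**2
on [1/2, 1): exp(-2*t)
on [1, 3/2): t + 1
on [3/2, 2): t + 3
on [2, oo): exp(-t)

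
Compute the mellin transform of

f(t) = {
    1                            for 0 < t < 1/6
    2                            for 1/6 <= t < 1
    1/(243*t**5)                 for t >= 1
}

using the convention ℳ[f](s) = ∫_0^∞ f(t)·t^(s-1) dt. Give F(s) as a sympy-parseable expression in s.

strip the common scale on t: 1 on [0, 1/2); 2 on [1/2, 3); t**(-5) on [3, ∞)
undo the shared t-power: t on [0, 1/2); 2*t on [1/2, 3); t**(-4) on [3, ∞)
integrate the 3 segments split at 1/6, 1, then add the results
between 0 and 1/6 the integrand is 1·t^(s-1)
∫ over [1/6, 1) of 2·t^(s-1) joins the sum
segment [1, ∞) carries 1/(243*t**5); integrate it

(485*6**s*s - 2430*6**s - 243*s + 1215)/(243*6**s*s*(s - 5))
  0 < Re(s) < 5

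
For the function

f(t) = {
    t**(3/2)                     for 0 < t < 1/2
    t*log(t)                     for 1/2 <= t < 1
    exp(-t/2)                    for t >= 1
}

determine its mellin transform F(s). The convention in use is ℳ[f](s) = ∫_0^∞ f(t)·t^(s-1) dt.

f breaks at 1/2, 1 into 3 integrals to sum
for t in [0, 1/2): the term is ∫ t**(3/2)·t^(s-1)
for t in [1/2, 1): the term is ∫ t*log(t)·t^(s-1)
[1, ∞) adds the kernel integral of exp(-t/2)

(2*2**(2*s)*(2*s + 3)*(s**2 + 2*s + 1)*uppergamma(s, 1/2) - 2*2**s*(2*s + 3) + s*(2*s + 3)*log(2) + 2*s + (2*s + 3)*log(2) + sqrt(2)*(s**2 + 2*s + 1) + 3)/(2*2**s*(2*s + 3)*(s**2 + 2*s + 1))
  Re(s) > -3/2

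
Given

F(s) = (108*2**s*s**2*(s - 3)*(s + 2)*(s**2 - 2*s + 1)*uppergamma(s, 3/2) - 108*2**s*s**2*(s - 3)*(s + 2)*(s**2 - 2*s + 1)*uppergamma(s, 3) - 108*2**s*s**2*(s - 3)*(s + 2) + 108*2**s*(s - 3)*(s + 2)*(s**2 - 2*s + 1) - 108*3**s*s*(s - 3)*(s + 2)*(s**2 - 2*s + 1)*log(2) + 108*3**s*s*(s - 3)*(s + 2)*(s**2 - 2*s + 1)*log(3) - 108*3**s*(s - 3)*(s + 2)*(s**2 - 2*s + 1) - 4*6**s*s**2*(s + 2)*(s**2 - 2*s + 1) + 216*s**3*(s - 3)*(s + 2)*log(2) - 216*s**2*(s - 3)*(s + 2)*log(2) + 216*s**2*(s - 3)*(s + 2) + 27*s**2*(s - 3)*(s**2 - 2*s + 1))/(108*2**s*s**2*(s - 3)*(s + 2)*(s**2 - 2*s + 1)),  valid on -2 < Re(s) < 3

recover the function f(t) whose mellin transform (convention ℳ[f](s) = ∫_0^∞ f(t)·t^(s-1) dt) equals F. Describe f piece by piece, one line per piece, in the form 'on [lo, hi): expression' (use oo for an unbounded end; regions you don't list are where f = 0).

on [0, 1/2): t**2
on [1/2, 1): log(t)/t
on [1, 3/2): log(t)
on [3/2, 3): exp(-t)
on [3, oo): t**(-3)

split f at 1/2, 1, 3/2, 3: ℳ[f](s) collects 5 kernel integrals
segment 0 to 1/2 holds t**2; add its integral
the [1/2, 1) slice contributes ∫ log(t)/t·t^(s-1) dt
on [1, 3/2) integrate f = log(t) against the kernel
the [3/2, 3) slice contributes ∫ exp(-t)·t^(s-1) dt
on [3, ∞) integrate f = t**(-3) against the kernel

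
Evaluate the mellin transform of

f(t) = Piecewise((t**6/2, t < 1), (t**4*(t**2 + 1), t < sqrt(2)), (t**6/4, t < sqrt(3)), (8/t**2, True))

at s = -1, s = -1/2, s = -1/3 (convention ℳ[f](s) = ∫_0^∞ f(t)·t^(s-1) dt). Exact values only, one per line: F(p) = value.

F(-1) = -13/30 + 403*sqrt(3)/540 + 19*sqrt(2)/15
F(-1/2) = -29/77 + 757*3**(3/4)/990 + 86*2**(3/4)/77
F(-1/3) = -135/374 + 201*2**(5/6)/187 + 1111*3**(5/6)/1428

the power substitution comes off first: t**3/2 on [0, 1); t**2*(t + 1) on [1, 2); t**3/4 on [2, 3); …
the shared t-power comes off first: t/2 on [0, 1); t + 1 on [1, 2); t/4 on [2, 3); …
back out the common scale on t: t on [0, 1/2); 2*t + 1 on [1/2, 1); t/2 on [1, 3/2); …
f breaks at 1, sqrt(2), sqrt(3) into 4 integrals to sum
∫ t**6/2·t^(s-1) over [0, 1)
∫ t**4*(t**2 + 1)·t^(s-1) over [1, sqrt(2))
∫ t**6/4·t^(s-1) over [sqrt(2), sqrt(3))
for t in [sqrt(3), ∞): the term is ∫ 8/t**2·t^(s-1)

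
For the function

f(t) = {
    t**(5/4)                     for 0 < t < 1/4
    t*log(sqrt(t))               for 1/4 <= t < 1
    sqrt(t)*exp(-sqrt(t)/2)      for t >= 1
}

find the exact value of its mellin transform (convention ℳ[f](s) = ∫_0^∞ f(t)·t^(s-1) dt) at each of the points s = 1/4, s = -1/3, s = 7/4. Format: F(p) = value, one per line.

remove the power substitution first: t**(5/2) on [0, 1/2); t**2*log(t) on [1/2, 1); t*exp(-t/2) on [1, ∞)
reversing the shared t-power: t**(3/2) on [0, 1/2); t*log(t) on [1/2, 1); exp(-t/2) on [1, ∞)
split f at 1/4, 1: ℳ[f](s) collects 3 kernel integrals
for t in [0, 1/4): the term is ∫ t**(5/4)·t^(s-1)
the [1/4, 1) slice contributes ∫ t*log(sqrt(t))·t^(s-1) dt
segment [1, ∞) carries sqrt(t)*exp(-sqrt(t)/2); integrate it

F(1/4) = -71/300 + sqrt(2)/25 + sqrt(2)*log(2)/10 + 2*sqrt(2)*sqrt(pi)*erfc(sqrt(2)/2) + 4*exp(-1/2)
F(-1/3) = 2**(2/3)*(-198*2**(1/3) + 48*sqrt(2) + 132*log(2) + 99 + 352*2**(2/3)*uppergamma(1/3, 1/2))/352
F(7/4) = -1415/23232 + sqrt(2)/968 + sqrt(2)*log(2)/176 + 210*sqrt(2)*sqrt(pi)*erfc(sqrt(2)/2) + 592*exp(-1/2)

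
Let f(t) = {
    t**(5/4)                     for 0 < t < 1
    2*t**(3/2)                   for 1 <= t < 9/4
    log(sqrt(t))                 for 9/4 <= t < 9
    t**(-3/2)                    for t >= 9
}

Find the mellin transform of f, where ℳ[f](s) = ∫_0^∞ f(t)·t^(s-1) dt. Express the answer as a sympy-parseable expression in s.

undo the power substitution: t**(5/2) on [0, 1); 2*t**3 on [1, 3/2); log(t) on [3/2, 3); …
back out the shared t-power: t**(3/2) on [0, 1); 2*t**2 on [1, 3/2); log(t)/t on [3/2, 3); …
the 4 pieces separated at 1, 9/4, 9 each add one integral
piece [0, 1): integrate t**(5/4) against the kernel
between 1 and 9/4 the integrand is 2*t**(3/2)·t^(s-1)
for t in [9/4, 9): the term is ∫ log(sqrt(t))·t^(s-1)
piece [9, ∞): integrate t**(-3/2) against the kernel

2**(-2*s - 1)*(324*2**(2*s + 1)*(2*s - 3)*(2*s + 3)*(-4*s + (2*s + 1)**2 - 1) - 324*2**(2*s + 1)*(2*s - 3)*(4*s + 5)*(-4*s + (2*s + 1)**2 - 1) - 108*3**(2*s + 1)*(2*s - 3)*(2*s + 1)*(2*s + 3)*(4*s + 5)*log(3) + 108*3**(2*s + 1)*(2*s - 3)*(2*s + 1)*(2*s + 3)*(4*s + 5)*log(2) - 108*3**(2*s + 1)*(2*s - 3)*(2*s + 3)*(4*s + 5)*log(2) + 108*3**(2*s + 1)*(2*s - 3)*(2*s + 3)*(4*s + 5) + 108*3**(2*s + 1)*(2*s - 3)*(2*s + 3)*(4*s + 5)*log(3) + 729*3**(2*s + 1)*(2*s - 3)*(4*s + 5)*(-4*s + (2*s + 1)**2 - 1) + 54*6**(2*s + 1)*(2*s - 3)*(2*s + 1)*(2*s + 3)*(4*s + 5)*log(3) - 54*6**(2*s + 1)*(2*s - 3)*(2*s + 3)*(4*s + 5)*log(3) - 54*6**(2*s + 1)*(2*s - 3)*(2*s + 3)*(4*s + 5) - 2*6**(2*s + 1)*(2*s + 3)*(4*s + 5)*(-4*s + (2*s + 1)**2 - 1))/(81*(2*s - 3)*(2*s + 3)*(4*s + 5)*(-4*s + (2*s + 1)**2 - 1))
  -5/4 < Re(s) < 3/2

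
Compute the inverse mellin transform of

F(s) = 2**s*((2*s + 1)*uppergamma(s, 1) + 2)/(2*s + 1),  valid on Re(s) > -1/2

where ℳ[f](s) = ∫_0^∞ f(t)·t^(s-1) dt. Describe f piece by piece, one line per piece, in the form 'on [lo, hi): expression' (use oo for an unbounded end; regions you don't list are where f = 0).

the common scale on t comes off first: sqrt(t) on [0, 1); exp(-t) on [1, ∞)
breakpoints 2: one integral from each of the 2 segments
between 0 and 2 the integrand is sqrt(2)*sqrt(t)/2·t^(s-1)
[2, ∞) adds the kernel integral of exp(-t/2)

on [0, 2): sqrt(2)*sqrt(t)/2
on [2, oo): exp(-t/2)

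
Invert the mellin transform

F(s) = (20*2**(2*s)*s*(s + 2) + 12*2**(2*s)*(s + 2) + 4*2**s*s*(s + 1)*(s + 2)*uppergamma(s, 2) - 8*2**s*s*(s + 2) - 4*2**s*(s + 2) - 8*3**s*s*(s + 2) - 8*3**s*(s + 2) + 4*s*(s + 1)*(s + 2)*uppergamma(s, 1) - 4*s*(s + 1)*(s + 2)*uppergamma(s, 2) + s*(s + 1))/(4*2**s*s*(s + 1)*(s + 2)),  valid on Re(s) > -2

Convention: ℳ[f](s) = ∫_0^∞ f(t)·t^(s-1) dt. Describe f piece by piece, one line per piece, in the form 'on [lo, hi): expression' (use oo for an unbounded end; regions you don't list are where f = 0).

breakpoints 1/2, 1, 3/2, 2: one integral from each of the 5 segments
∫ over [0, 1/2) of t**2·t^(s-1) joins the sum
the [1/2, 1) slice contributes ∫ exp(-2*t)·t^(s-1) dt
∫ (t + 1)·t^(s-1) over [1, 3/2)
∫ over [3/2, 2) of (t + 3)·t^(s-1) joins the sum
the [2, ∞) slice contributes ∫ exp(-t)·t^(s-1) dt

on [0, 1/2): t**2
on [1/2, 1): exp(-2*t)
on [1, 3/2): t + 1
on [3/2, 2): t + 3
on [2, oo): exp(-t)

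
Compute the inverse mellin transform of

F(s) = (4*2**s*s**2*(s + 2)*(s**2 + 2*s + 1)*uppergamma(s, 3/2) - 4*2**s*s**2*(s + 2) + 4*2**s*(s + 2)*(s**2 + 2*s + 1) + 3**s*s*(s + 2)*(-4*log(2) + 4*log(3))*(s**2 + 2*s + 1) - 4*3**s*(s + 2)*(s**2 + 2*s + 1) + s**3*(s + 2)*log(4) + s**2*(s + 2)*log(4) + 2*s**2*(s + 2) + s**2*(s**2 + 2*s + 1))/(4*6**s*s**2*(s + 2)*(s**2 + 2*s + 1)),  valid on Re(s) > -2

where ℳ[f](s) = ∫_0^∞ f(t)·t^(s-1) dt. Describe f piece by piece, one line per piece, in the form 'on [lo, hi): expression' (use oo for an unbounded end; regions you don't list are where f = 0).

on [0, 1/6): 9*t**2
on [1/6, 1/3): 3*t*log(3*t)
on [1/3, 1/2): log(3*t)
on [1/2, oo): exp(-3*t)

back out the common scale on t: t**2 on [0, 1/2); t*log(t) on [1/2, 1); log(t) on [1, 3/2); …
split f at 1/6, 1/3, 1/2: ℳ[f](s) collects 4 kernel integrals
the [0, 1/6) slice contributes ∫ 9*t**2·t^(s-1) dt
∫ over [1/6, 1/3) of 3*t*log(3*t)·t^(s-1) joins the sum
over [1/3, 1/2), the kernel integral of log(3*t) enters the sum
on [1/2, ∞): add ∫ exp(-3*t)·t^(s-1) dt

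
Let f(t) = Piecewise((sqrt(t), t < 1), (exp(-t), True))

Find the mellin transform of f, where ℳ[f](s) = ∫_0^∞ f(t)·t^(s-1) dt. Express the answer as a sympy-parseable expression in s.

the 2 pieces separated at 1 each add one integral
the [0, 1) slice contributes ∫ sqrt(t)·t^(s-1) dt
segment [1, ∞) carries exp(-t); integrate it

((2*s + 1)*uppergamma(s, 1) + 2)/(2*s + 1)
  Re(s) > -1/2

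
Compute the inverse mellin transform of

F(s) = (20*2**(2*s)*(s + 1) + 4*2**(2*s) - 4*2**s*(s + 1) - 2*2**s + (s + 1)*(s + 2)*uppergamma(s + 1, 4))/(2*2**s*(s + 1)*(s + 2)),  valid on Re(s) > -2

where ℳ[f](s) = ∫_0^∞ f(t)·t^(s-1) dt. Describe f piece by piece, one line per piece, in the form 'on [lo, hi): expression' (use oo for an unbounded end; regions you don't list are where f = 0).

undo the shared t-power: t on [0, 1); 2*t + 1 on [1, 2); exp(-2*t) on [2, ∞)
linearity at 1, 2 turns ℳ[f](s) into 3 summed integrals
over [0, 1), the kernel integral of t**2 enters the sum
∫ t*(2*t + 1)·t^(s-1) over [1, 2)
over [2, ∞), the kernel integral of t*exp(-2*t) enters the sum

on [0, 1): t**2
on [1, 2): t*(2*t + 1)
on [2, oo): t*exp(-2*t)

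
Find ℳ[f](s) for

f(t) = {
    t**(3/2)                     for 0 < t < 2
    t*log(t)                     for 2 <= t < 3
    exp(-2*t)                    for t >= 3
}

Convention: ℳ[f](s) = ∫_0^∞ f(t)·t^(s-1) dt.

f breaks at 2, 3 into 3 integrals to sum
on [0, 2): add ∫ t**(3/2)·t^(s-1) dt
segment 2 to 3 holds t*log(t); add its integral
[3, ∞) adds the kernel integral of exp(-2*t)

(-12**s*s*(2*s + 3)*log(4) - 12**s*(2*s + 3)*log(4) + 12**s*(4*s + 6) + 12**s*sqrt(2)*(4*s**2 + 8*s + 4) + 3*18**s*s*(2*s + 3)*log(3) + 18**s*(-6*s - 9) + 3*18**s*(2*s + 3)*log(3) + 3**s*(2*s + 3)*(s**2 + 2*s + 1)*uppergamma(s, 6))/(6**s*(2*s + 3)*(s**2 + 2*s + 1))
  Re(s) > -3/2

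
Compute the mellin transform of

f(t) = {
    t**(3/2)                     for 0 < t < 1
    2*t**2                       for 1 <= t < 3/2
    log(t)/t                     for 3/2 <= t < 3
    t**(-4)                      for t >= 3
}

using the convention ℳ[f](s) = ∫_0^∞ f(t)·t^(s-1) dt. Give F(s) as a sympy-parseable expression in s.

slice at 1, 3/2, 3, transform all 4 pieces, and sum them
∫ over [0, 1) of t**(3/2)·t^(s-1) joins the sum
[1, 3/2) adds the kernel integral of 2*t**2
over [3/2, 3), the kernel integral of log(t)/t enters the sum
segment [3, ∞) carries t**(-4); integrate it

(324*2**s*(s - 4)*(s + 2)*(s**2 - 2*s + 1) - 324*2**s*(s - 4)*(2*s + 3)*(s**2 - 2*s + 1) - 108*3**s*s*(s - 4)*(s + 2)*(2*s + 3)*log(3) + 108*3**s*s*(s - 4)*(s + 2)*(2*s + 3)*log(2) - 108*3**s*(s - 4)*(s + 2)*(2*s + 3)*log(2) + 108*3**s*(s - 4)*(s + 2)*(2*s + 3) + 108*3**s*(s - 4)*(s + 2)*(2*s + 3)*log(3) + 729*3**s*(s - 4)*(2*s + 3)*(s**2 - 2*s + 1) + 54*6**s*s*(s - 4)*(s + 2)*(2*s + 3)*log(3) - 54*6**s*(s - 4)*(s + 2)*(2*s + 3)*log(3) - 54*6**s*(s - 4)*(s + 2)*(2*s + 3) - 2*6**s*(s + 2)*(2*s + 3)*(s**2 - 2*s + 1))/(162*2**s*(s - 4)*(s + 2)*(2*s + 3)*(s**2 - 2*s + 1))
  -3/2 < Re(s) < 4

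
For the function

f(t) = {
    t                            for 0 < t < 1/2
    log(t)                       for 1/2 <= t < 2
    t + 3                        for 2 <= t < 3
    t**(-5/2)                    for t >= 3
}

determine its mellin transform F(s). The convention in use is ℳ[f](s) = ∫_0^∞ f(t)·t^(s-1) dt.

(-270*2**(2*s)*s**2*(2*s - 5) + 54*2**(2*s)*s*(s + 1)*(2*s - 5)*log(2) - 162*2**(2*s)*s*(2*s - 5) - 54*2**(2*s)*(s + 1)*(2*s - 5) - 4*sqrt(3)*6**s*s**2*(s + 1) + 324*6**s*s**2*(2*s - 5) + 162*6**s*s*(2*s - 5) + 27*s**2*(2*s - 5) + 54*s*(s + 1)*(2*s - 5)*log(2) + (2*s - 5)*(54*s + 54))/(54*2**s*s**2*(s + 1)*(2*s - 5))
  -1 < Re(s) < 5/2

decompose at 1/2, 2, 3; ℳ[f](s) sums the 4 pieces' integrals
segment 0 to 1/2 holds t; add its integral
between 1/2 and 2 the integrand is log(t)·t^(s-1)
over [2, 3), the kernel integral of (t + 3) enters the sum
on [3, ∞): add ∫ t**(-5/2)·t^(s-1) dt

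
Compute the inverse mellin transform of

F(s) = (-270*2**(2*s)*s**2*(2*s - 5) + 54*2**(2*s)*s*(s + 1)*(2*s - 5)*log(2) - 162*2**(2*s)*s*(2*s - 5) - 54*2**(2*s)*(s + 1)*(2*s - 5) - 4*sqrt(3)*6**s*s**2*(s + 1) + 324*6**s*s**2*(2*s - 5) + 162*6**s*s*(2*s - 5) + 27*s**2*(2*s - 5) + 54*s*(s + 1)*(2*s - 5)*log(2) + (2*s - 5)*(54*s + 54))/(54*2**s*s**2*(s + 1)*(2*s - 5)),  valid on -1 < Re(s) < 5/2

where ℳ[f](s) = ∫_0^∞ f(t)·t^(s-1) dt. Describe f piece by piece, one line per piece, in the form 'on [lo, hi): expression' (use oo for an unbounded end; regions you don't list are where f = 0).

on [0, 1/2): t
on [1/2, 2): log(t)
on [2, 3): t + 3
on [3, oo): t**(-5/2)

the 4 pieces separated at 1/2, 2, 3 each add one integral
∫ over [0, 1/2) of t·t^(s-1) joins the sum
segment 1/2 to 2 holds log(t); add its integral
on [2, 3) integrate f = (t + 3) against the kernel
∫ over [3, ∞) of t**(-5/2)·t^(s-1) joins the sum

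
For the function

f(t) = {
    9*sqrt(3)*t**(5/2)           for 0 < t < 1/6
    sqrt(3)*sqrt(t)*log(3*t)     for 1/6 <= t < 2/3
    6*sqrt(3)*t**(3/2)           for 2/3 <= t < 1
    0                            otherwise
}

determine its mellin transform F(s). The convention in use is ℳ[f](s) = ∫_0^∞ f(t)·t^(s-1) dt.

reversing the common scale on t: t**(5/2) on [0, 1/2); sqrt(t)*log(t) on [1/2, 2); 2*t**(3/2) on [2, 3)
remove the shared t-power first: t**2 on [0, 1/2); log(t) on [1/2, 2); 2*t on [2, 3)
breakpoints 1/6, 2/3: one integral from each of the 3 segments
segment [0, 1/6) carries 9*sqrt(3)*t**(5/2); integrate it
between 1/6 and 2/3 the integrand is sqrt(3)*sqrt(t)*log(3*t)·t^(s-1)
on [2/3, 1): add ∫ 6*sqrt(3)*t**(3/2)·t^(s-1) dt

2**(-s - 3/2)*(-2**(2*s + 4)*(2*s + 3)*(2*s + 5) + 2**(2*s + 5)*(-2*s - 5)*(2*s + 1)**2 + 8*4**s*(2*s + 1)*(2*s + 3)*(2*s + 5)*log(2) + 6**(s + 3/2)*(2*s + 1)**2*(8*s + 20) + (2*s + 1)**2*(2*s + 3) + 4*(2*s + 1)*(2*s + 3)*(2*s + 5)*log(2) + 8*(2*s + 3)*(2*s + 5))/(3**s*(2*s + 1)**2*(2*s + 3)*(2*s + 5))
  Re(s) > -5/2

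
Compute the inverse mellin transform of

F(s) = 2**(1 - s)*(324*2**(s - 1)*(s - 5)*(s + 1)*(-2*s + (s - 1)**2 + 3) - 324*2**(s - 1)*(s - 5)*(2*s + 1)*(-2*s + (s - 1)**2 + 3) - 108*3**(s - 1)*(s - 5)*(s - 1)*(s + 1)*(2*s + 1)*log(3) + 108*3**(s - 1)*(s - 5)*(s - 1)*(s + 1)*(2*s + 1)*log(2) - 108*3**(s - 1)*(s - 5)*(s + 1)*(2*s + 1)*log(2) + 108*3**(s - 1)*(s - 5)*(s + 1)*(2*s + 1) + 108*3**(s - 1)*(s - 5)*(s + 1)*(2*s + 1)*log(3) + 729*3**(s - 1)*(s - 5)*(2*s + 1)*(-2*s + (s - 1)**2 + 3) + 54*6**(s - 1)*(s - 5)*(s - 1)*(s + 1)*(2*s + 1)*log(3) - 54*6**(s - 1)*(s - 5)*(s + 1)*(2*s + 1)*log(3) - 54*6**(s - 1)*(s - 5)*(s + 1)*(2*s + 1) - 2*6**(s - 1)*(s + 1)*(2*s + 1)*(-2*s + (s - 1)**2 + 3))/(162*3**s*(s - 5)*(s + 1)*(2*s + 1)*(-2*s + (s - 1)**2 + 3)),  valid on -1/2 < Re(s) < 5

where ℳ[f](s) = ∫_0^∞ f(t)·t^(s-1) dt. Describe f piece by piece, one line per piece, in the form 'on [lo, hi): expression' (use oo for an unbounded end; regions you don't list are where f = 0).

on [0, 1/3): sqrt(3)*sqrt(t)
on [1/3, 1/2): 6*t
on [1/2, 1): log(3*t)/(9*t**2)
on [1, oo): 1/(243*t**5)

the common scale on t comes off first: sqrt(t) on [0, 1); 2*t on [1, 3/2); log(t)/t**2 on [3/2, 3); …
strip the shared t-power: t**(3/2) on [0, 1); 2*t**2 on [1, 3/2); log(t)/t on [3/2, 3); …
slice at 1/3, 1/2, 1, transform all 4 pieces, and sum them
the [0, 1/3) slice contributes ∫ sqrt(3)*sqrt(t)·t^(s-1) dt
[1/3, 1/2) adds the kernel integral of 6*t
[1/2, 1) adds the kernel integral of log(3*t)/(9*t**2)
∫ over [1, ∞) of 1/(243*t**5)·t^(s-1) joins the sum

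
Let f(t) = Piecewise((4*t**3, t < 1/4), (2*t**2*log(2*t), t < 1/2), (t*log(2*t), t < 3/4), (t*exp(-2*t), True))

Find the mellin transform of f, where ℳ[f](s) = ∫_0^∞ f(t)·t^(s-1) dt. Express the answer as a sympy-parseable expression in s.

(8*2**s*(s + 1)**2*(s + 3)*(2*s + (s + 1)**2 + 3)*uppergamma(s + 1, 3/2) - 8*2**s*(s + 1)**2*(s + 3) + 8*2**s*(s + 3)*(2*s + (s + 1)**2 + 3) + 3**s*(s + 1)*(s + 3)*(-12*log(2) + 12*log(3))*(2*s + (s + 1)**2 + 3) - 12*3**s*(s + 3)*(2*s + (s + 1)**2 + 3) + (s + 1)**3*(s + 3)*log(4) + (s + 1)**2*(s + 3)*log(4) + 2*(s + 1)**2*(s + 3) + (s + 1)**2*(2*s + (s + 1)**2 + 3))/(16*2**(2*s)*(s + 1)**2*(s + 3)*(2*s + (s + 1)**2 + 3))
  Re(s) > -3

remove the shared t-power first: 4*t**2 on [0, 1/4); 2*t*log(2*t) on [1/4, 1/2); log(2*t) on [1/2, 3/4); …
undo the common scale on t: t**2 on [0, 1/2); t*log(t) on [1/2, 1); log(t) on [1, 3/2); …
summing 4 kernel integrals split by 1/4, 1/2, 3/4 yields ℳ[f](s)
for t in [0, 1/4): the term is ∫ 4*t**3·t^(s-1)
between 1/4 and 1/2 the integrand is 2*t**2*log(2*t)·t^(s-1)
over [1/2, 3/4), the kernel integral of t*log(2*t) enters the sum
on [3/4, ∞): add ∫ t*exp(-2*t)·t^(s-1) dt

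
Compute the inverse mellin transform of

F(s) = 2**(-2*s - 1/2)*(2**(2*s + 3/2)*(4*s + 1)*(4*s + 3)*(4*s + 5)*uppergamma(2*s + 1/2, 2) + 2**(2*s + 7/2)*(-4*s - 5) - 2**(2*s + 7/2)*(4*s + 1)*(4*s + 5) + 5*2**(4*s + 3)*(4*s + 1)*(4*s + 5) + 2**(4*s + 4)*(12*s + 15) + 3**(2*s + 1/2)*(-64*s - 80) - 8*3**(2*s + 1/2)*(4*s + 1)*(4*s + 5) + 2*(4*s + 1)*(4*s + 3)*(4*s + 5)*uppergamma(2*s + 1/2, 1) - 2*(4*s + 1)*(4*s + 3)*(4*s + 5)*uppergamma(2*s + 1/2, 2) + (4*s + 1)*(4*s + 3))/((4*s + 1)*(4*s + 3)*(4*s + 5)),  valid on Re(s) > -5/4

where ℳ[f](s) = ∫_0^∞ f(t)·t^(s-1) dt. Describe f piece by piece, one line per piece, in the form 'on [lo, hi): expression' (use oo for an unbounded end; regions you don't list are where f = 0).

on [0, 1/4): t**(5/4)
on [1/4, 1): t**(1/4)*exp(-2*sqrt(t))
on [1, 9/4): t**(1/4)*(sqrt(t) + 1)
on [9/4, 4): t**(1/4)*(sqrt(t) + 3)
on [4, oo): t**(1/4)*exp(-sqrt(t))

peel off the power substitution: t**(5/2) on [0, 1/2); sqrt(t)*exp(-2*t) on [1/2, 1); sqrt(t)*(t + 1) on [1, 3/2); …
reversing the shared t-power: t**2 on [0, 1/2); exp(-2*t) on [1/2, 1); t + 1 on [1, 3/2); …
summing 5 kernel integrals split by 1/4, 1, 9/4, 4 yields ℳ[f](s)
for t in [0, 1/4): the term is ∫ t**(5/4)·t^(s-1)
for t in [1/4, 1): the term is ∫ t**(1/4)*exp(-2*sqrt(t))·t^(s-1)
the [1, 9/4) slice contributes ∫ t**(1/4)*(sqrt(t) + 1)·t^(s-1) dt
between 9/4 and 4 the integrand is t**(1/4)*(sqrt(t) + 3)·t^(s-1)
on [4, ∞) integrate f = t**(1/4)*exp(-sqrt(t)) against the kernel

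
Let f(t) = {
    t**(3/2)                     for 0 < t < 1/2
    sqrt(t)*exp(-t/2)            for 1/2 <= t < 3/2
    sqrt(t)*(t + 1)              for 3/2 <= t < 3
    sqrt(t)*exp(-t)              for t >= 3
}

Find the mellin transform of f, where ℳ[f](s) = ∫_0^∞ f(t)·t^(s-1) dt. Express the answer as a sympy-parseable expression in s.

back out the shared t-power: t on [0, 1/2); exp(-t/2) on [1/2, 3/2); t + 1 on [3/2, 3); …
decompose at 1/2, 3/2, 3; ℳ[f](s) sums the 4 pieces' integrals
[0, 1/2) adds the kernel integral of t**(3/2)
∫ over [1/2, 3/2) of sqrt(t)*exp(-t/2)·t^(s-1) joins the sum
segment 3/2 to 3 holds sqrt(t)*(t + 1); add its integral
the [3, ∞) slice contributes ∫ sqrt(t)*exp(-t)·t^(s-1) dt

2**(-s - 1/2)*(2**(s + 1/2)*(2*s + 1)*(2*s + 3)*uppergamma(s + 1/2, 3) + 2**(2*s + 1)*(2*s + 1)*(2*s + 3)*uppergamma(s + 1/2, 1/4) - 2**(2*s + 1)*(2*s + 1)*(2*s + 3)*uppergamma(s + 1/2, 3/4) + 3**(s + 1/2)*(-10*s - 5) - 4*3**(s + 1/2) + 6**(s + 1/2)*(16*s + 8) + 4*6**(s + 1/2) + 2*s + 1)/((2*s + 1)*(2*s + 3))
  Re(s) > -3/2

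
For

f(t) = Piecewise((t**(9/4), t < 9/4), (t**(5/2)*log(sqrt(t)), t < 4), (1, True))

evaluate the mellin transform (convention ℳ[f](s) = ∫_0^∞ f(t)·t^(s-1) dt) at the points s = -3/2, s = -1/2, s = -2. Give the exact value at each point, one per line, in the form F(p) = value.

reversing the shared t-power: t**(1/4) on [0, 9/4); sqrt(t)*log(sqrt(t)) on [9/4, 4); t**(-2) on [4, ∞)
invert the power substitution to get sqrt(t) on [0, 3/2); t*log(t) on [3/2, 2); t**(-4) on [2, ∞)
f breaks at 9/4, 4 into 3 integrals to sum
segment 0 to 9/4 holds t**(9/4); add its integral
for t in [9/4, 4): the term is ∫ t**(5/2)*log(sqrt(t))·t^(s-1)
between 4 and ∞ the integrand is 1·t^(s-1)

F(-3/2) = -9*log(3)/4 - 19/24 + sqrt(6) + 25*log(2)/4
F(-1/2) = -81*log(3)/32 - 47/128 + 27*sqrt(6)/28 + 337*log(2)/32
F(-2) = -31/32 + log(128/27) + 2*sqrt(6)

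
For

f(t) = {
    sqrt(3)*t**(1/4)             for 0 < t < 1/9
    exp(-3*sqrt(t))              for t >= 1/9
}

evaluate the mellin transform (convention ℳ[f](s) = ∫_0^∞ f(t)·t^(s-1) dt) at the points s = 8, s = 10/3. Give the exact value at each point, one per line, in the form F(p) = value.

back out the power substitution: sqrt(3)*sqrt(t) on [0, 1/3); exp(-3*t) on [1/3, ∞)
undo the common scale on t: sqrt(t) on [0, 1); exp(-t) on [1, ∞)
the 2 pieces separated at 1/9 each add one integral
segment 0 to 1/9 holds sqrt(3)*t**(1/4); add its integral
segment 1/9 to ∞ holds exp(-3*sqrt(t)); add its integral

F(8) = 4/1420541793 + 7109254944152*exp(-1)/43046721
F(10/3) = 2*3**(1/3)*(6 + 43*uppergamma(20/3, 1))/94041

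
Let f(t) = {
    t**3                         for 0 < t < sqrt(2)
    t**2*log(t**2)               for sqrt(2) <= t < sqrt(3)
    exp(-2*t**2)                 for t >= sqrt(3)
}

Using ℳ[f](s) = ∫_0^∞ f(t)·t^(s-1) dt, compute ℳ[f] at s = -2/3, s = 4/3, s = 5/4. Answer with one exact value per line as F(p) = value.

F(-2/3) = -9*3**(2/3)/8 - 3*2**(2/3)*log(2)/4 + 2**(1/3)*uppergamma(-1/3, 6)/2 + 6*2**(1/6)/7 + 3*3**(2/3)*log(3)/4 + 9*2**(2/3)/8
F(4/3) = -27*3**(2/3)/50 - 3*2**(2/3)*log(2)/5 + 2**(1/3)*uppergamma(2/3, 6)/4 + 9*2**(2/3)/25 + 12*2**(1/6)/13 + 9*3**(2/3)*log(3)/10
F(5/4) = -96*3**(5/8)/169 - 8*2**(5/8)*log(2)/13 + 2**(3/8)*uppergamma(5/8, 6)/4 + 64*2**(5/8)/169 + 16*2**(1/8)/17 + 12*3**(5/8)*log(3)/13

reversing the power substitution: t**(3/2) on [0, 2); t*log(t) on [2, 3); exp(-2*t) on [3, ∞)
f breaks at sqrt(2), sqrt(3) into 3 integrals to sum
segment 0 to sqrt(2) holds t**3; add its integral
the [sqrt(2), sqrt(3)) slice contributes ∫ t**2*log(t**2)·t^(s-1) dt
on [sqrt(3), ∞) integrate f = exp(-2*t**2) against the kernel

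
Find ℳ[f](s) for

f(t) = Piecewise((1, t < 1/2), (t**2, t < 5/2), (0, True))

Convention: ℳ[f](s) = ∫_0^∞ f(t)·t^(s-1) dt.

summing 2 kernel integrals split by 1/2 yields ℳ[f](s)
on [0, 1/2): add ∫ 1·t^(s-1) dt
between 1/2 and 5/2 the integrand is t**2·t^(s-1)

(25*5**s*s + 3*s + 8)/(4*2**s*s*(s + 2))
  Re(s) > 0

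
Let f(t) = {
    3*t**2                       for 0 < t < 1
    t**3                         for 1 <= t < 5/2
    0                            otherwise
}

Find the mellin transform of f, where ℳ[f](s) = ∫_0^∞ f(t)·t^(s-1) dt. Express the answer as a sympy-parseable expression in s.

((5/2)**(s + 3)*(s + 2) + 2*s + 7)/((s + 2)*(s + 3))
  Re(s) > -2

integrate the 2 segments split at 1, then add the results
between 0 and 1 the integrand is 3*t**2·t^(s-1)
on [1, 5/2) integrate f = t**3 against the kernel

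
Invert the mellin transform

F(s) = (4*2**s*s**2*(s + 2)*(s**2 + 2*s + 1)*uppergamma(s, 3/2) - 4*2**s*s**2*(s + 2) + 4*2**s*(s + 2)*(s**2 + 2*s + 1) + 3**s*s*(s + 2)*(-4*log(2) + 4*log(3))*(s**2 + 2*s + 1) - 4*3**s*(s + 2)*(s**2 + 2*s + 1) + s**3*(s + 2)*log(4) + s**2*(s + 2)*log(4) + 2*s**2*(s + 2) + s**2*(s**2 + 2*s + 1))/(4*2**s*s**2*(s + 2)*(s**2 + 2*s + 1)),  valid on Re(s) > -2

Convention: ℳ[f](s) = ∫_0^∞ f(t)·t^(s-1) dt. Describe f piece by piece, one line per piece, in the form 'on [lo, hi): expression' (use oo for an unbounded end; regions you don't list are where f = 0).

on [0, 1/2): t**2
on [1/2, 1): t*log(t)
on [1, 3/2): log(t)
on [3/2, oo): exp(-t)

decompose at 1/2, 1, 3/2; ℳ[f](s) sums the 4 pieces' integrals
over [0, 1/2), the kernel integral of t**2 enters the sum
segment 1/2 to 1 holds t*log(t); add its integral
∫ over [1, 3/2) of log(t)·t^(s-1) joins the sum
on [3/2, ∞) integrate f = exp(-t) against the kernel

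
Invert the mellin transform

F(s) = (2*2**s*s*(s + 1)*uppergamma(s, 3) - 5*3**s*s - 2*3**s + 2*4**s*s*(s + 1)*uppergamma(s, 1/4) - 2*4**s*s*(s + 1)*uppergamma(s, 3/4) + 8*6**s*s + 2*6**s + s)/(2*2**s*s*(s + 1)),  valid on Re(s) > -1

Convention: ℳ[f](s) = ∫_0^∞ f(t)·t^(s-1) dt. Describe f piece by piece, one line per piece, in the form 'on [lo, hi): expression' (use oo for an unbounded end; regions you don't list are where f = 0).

on [0, 1/2): t
on [1/2, 3/2): exp(-t/2)
on [3/2, 3): t + 1
on [3, oo): exp(-t)

treat the 4 regions marked off by 1/2, 3/2, 3 separately and sum
between 0 and 1/2 the integrand is t·t^(s-1)
piece [1/2, 3/2): integrate exp(-t/2) against the kernel
the [3/2, 3) slice contributes ∫ (t + 1)·t^(s-1) dt
between 3 and ∞ the integrand is exp(-t)·t^(s-1)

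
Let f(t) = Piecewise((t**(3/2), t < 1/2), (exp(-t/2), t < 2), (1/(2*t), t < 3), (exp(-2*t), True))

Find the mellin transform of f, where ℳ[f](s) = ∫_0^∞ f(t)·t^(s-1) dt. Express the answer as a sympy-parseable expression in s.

along the cuts 1/2, 2, 3, ℳ[f](s) splits into 4 integrals
on [0, 1/2): add ∫ t**(3/2)·t^(s-1) dt
the [1/2, 2) slice contributes ∫ exp(-t/2)·t^(s-1) dt
segment 2 to 3 holds 1/(2*t); add its integral
piece [3, ∞): integrate exp(-2*t) against the kernel

(12*24**s*(s - 1)*(2*s + 3)*uppergamma(s, 1/4) - 12*24**s*(s - 1)*(2*s + 3)*uppergamma(s, 1) - 3*24**s*(2*s + 3) + 2*36**s*(2*s + 3) + 12*6**s*(s - 1)*(2*s + 3)*uppergamma(s, 6) + 6*sqrt(2)*6**s*(s - 1))/(12*12**s*(s - 1)*(2*s + 3))
  Re(s) > -3/2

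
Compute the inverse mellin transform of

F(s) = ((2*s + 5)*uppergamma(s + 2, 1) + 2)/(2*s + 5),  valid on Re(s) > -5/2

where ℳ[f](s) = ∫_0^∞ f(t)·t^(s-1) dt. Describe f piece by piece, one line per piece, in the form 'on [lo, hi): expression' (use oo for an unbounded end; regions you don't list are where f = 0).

on [0, 1): t**(5/2)
on [1, oo): t**2*exp(-t)

strip the shared t-power: t**(3/2) on [0, 1); t*exp(-t) on [1, ∞)
invert the shared t-power to get sqrt(t) on [0, 1); exp(-t) on [1, ∞)
treat the 2 regions marked off by 1 separately and sum
∫ over [0, 1) of t**(5/2)·t^(s-1) joins the sum
∫ t**2*exp(-t)·t^(s-1) over [1, ∞)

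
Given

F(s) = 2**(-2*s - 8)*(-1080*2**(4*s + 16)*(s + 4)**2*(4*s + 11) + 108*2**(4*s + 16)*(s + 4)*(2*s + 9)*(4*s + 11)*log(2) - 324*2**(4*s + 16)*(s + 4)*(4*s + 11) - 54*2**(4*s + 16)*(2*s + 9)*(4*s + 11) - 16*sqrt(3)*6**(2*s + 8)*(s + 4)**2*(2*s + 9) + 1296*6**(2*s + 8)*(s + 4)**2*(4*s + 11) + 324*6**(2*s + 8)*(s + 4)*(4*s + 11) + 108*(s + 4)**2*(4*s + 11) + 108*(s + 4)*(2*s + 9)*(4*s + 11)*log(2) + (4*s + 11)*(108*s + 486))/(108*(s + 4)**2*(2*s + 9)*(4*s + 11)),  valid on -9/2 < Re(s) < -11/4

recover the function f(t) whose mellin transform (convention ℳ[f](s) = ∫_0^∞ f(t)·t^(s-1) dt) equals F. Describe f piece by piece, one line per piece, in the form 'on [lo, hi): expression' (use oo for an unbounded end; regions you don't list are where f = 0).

on [0, 1/4): t**(9/2)
on [1/4, 4): t**4*log(sqrt(t))
on [4, 9): t**4*(sqrt(t) + 3)
on [9, oo): t**(11/4)

strip the shared t-power: t**(5/2) on [0, 1/4); t**2*log(sqrt(t)) on [1/4, 4); t**2*(sqrt(t) + 3) on [4, 9); …
the shared t-power comes off first: sqrt(t) on [0, 1/4); log(sqrt(t)) on [1/4, 4); sqrt(t) + 3 on [4, 9); …
invert the power substitution to get t on [0, 1/2); log(t) on [1/2, 2); t + 3 on [2, 3); …
linearity at 1/4, 4, 9 turns ℳ[f](s) into 4 summed integrals
on [0, 1/4): add ∫ t**(9/2)·t^(s-1) dt
∫ t**4*log(sqrt(t))·t^(s-1) over [1/4, 4)
for t in [4, 9): the term is ∫ t**4*(sqrt(t) + 3)·t^(s-1)
on [9, ∞) integrate f = t**(11/4) against the kernel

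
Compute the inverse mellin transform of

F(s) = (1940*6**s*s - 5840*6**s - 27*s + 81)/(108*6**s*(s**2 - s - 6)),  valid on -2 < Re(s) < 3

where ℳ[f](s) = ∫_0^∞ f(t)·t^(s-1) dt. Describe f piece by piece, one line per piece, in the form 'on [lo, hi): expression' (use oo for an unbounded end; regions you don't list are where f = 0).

back out the common scale on t: t**2 on [0, 1/2); 2*t**2 on [1/2, 3); t**(-3) on [3, ∞)
remove the shared t-power first: t on [0, 1/2); 2*t on [1/2, 3); t**(-4) on [3, ∞)
summing 3 kernel integrals split by 1/6, 1 yields ℳ[f](s)
∫ over [0, 1/6) of 9*t**2·t^(s-1) joins the sum
[1/6, 1) adds the kernel integral of 18*t**2
piece [1, ∞): integrate 1/(27*t**3) against the kernel

on [0, 1/6): 9*t**2
on [1/6, 1): 18*t**2
on [1, oo): 1/(27*t**3)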